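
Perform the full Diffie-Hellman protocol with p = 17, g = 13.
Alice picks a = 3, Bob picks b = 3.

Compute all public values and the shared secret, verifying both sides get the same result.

Step 1: A = g^a mod p = 13^3 mod 17 = 4.
Step 2: B = g^b mod p = 13^3 mod 17 = 4.
Step 3: Alice computes s = B^a mod p = 4^3 mod 17 = 13.
Step 4: Bob computes s = A^b mod p = 4^3 mod 17 = 13.
Both sides agree: shared secret = 13.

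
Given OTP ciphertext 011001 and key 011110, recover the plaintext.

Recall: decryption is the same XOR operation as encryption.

Step 1: XOR ciphertext with key:
  Ciphertext: 011001
  Key:        011110
  XOR:        000111
Step 2: Plaintext = 000111 = 7 in decimal.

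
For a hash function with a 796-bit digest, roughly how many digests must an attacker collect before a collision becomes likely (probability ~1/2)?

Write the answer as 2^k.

Step 1: The birthday paradox gives collision probability ~50% after sqrt(2^n) = 2^(n/2) hashes.
Step 2: For 796-bit output: 2^(796/2) = 2^398.
Step 3: Approximately 2^398 hash computations needed.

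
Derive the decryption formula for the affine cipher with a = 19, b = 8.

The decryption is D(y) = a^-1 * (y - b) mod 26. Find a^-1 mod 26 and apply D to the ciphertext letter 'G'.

Step 1: Find a^-1, the modular inverse of 19 mod 26.
Step 2: We need 19 * a^-1 = 1 (mod 26).
Step 3: 19 * 11 = 209 = 8 * 26 + 1, so a^-1 = 11.
Step 4: D(y) = 11(y - 8) mod 26.
Step 5: Apply to 'G' (y = 6): D(6) = 11 * (6 - 8) mod 26 = 11 * -2 mod 26 = 4 -> 'E'.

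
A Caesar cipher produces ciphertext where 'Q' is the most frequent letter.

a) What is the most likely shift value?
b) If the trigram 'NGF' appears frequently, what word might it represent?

Step 1: In English, 'E' is the most frequent letter (12.7%).
Step 2: The most frequent ciphertext letter is 'Q' (position 16).
Step 3: Shift = (16 - 4) mod 26 = 12.
Step 4: Decrypt 'NGF' by shifting back 12:
  N -> B
  G -> U
  F -> T
Step 5: 'NGF' decrypts to 'BUT'.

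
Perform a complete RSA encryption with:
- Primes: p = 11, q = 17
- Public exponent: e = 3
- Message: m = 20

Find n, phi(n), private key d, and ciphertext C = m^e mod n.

Step 1: n = 11 * 17 = 187.
Step 2: phi(n) = (11-1)(17-1) = 10 * 16 = 160.
Step 3: Find d = 3^(-1) mod 160 = 107.
  Verify: 3 * 107 = 321 = 1 (mod 160).
Step 4: C = 20^3 mod 187 = 146.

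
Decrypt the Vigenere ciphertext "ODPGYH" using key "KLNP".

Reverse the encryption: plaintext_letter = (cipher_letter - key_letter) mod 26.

Step 1: Extend key: KLNPKL
Step 2: Decrypt each letter (c - k) mod 26:
  O(14) - K(10) = (14-10) mod 26 = 4 = E
  D(3) - L(11) = (3-11) mod 26 = 18 = S
  P(15) - N(13) = (15-13) mod 26 = 2 = C
  G(6) - P(15) = (6-15) mod 26 = 17 = R
  Y(24) - K(10) = (24-10) mod 26 = 14 = O
  H(7) - L(11) = (7-11) mod 26 = 22 = W
Plaintext: ESCROW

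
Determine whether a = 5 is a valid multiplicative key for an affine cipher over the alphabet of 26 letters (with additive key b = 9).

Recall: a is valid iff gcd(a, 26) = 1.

Step 1: Compute gcd(5, 26).
Step 2: gcd(5, 26) = 1.
Since gcd = 1, 5 is coprime with 26, so it is a valid key.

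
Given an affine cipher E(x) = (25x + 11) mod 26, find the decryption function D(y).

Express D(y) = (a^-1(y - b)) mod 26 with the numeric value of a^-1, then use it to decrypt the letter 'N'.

Step 1: Find a^-1, the modular inverse of 25 mod 26.
Step 2: We need 25 * a^-1 = 1 (mod 26).
Step 3: 25 * 25 = 625 = 24 * 26 + 1, so a^-1 = 25.
Step 4: D(y) = 25(y - 11) mod 26.
Step 5: Apply to 'N' (y = 13): D(13) = 25 * (13 - 11) mod 26 = 25 * 2 mod 26 = 24 -> 'Y'.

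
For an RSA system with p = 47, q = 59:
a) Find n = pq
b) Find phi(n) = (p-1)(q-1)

Step 1: n = p * q = 47 * 59 = 2773.
Step 2: phi(n) = (p-1)(q-1) = 46 * 58 = 2668.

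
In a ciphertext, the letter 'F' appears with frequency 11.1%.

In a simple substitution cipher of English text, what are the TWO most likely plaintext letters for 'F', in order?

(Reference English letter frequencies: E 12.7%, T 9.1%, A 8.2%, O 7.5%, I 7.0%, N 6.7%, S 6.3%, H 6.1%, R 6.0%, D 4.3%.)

Step 1: Observed frequency of 'F' is 11.1%.
Step 2: Compute distances to each reference frequency and sort:
  E (12.7%): difference = 1.6% <-- BEST
  T (9.1%): difference = 2.0% <-- RUNNER-UP
  A (8.2%): difference = 2.9%
  O (7.5%): difference = 3.6%
  I (7.0%): difference = 4.1%
Step 3: Most likely is 'E' (12.7%, diff 1.6%); second most likely is 'T' (9.1%, diff 2.0%).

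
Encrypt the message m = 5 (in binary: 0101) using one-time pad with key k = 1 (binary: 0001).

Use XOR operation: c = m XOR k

Step 1: Write out the XOR operation bit by bit:
  Message: 0101
  Key:     0001
  XOR:     0100
Step 2: Convert to decimal: 0100 = 4.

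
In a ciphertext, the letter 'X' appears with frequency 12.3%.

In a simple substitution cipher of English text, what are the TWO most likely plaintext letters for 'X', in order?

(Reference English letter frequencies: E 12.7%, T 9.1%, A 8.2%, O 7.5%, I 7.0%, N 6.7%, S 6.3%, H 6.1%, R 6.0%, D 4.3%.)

Step 1: Observed frequency of 'X' is 12.3%.
Step 2: Compute distances to each reference frequency and sort:
  E (12.7%): difference = 0.4% <-- BEST
  T (9.1%): difference = 3.2% <-- RUNNER-UP
  A (8.2%): difference = 4.1%
  O (7.5%): difference = 4.8%
  I (7.0%): difference = 5.3%
Step 3: Most likely is 'E' (12.7%, diff 0.4%); second most likely is 'T' (9.1%, diff 3.2%).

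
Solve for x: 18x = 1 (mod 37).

Step 1: We need x such that 18 * x = 1 (mod 37).
Step 2: Using the extended Euclidean algorithm or trial:
  18 * 35 = 630 = 17 * 37 + 1.
Step 3: Since 630 mod 37 = 1, the inverse is x = 35.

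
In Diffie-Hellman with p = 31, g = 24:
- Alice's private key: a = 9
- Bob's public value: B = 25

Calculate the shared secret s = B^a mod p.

Step 1: s = B^a mod p = 25^9 mod 31.
  25^1 mod 31 = 25
  25^2 mod 31 = (25 * 25) mod 31 = 5
  25^3 mod 31 = (5 * 25) mod 31 = 1
  25^4 mod 31 = (1 * 25) mod 31 = 25
  25^5 mod 31 = (25 * 25) mod 31 = 5
  25^6 mod 31 = (5 * 25) mod 31 = 1
  25^7 mod 31 = (1 * 25) mod 31 = 25
  25^8 mod 31 = (25 * 25) mod 31 = 5
  25^9 mod 31 = (5 * 25) mod 31 = 1
Result: shared secret = 1.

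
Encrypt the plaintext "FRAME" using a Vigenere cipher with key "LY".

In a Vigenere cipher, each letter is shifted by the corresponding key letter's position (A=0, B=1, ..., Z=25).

Step 1: Repeat key to match plaintext length:
  Plaintext: FRAME
  Key:       LYLYL
Step 2: Encrypt each letter:
  F(5) + L(11) = (5+11) mod 26 = 16 = Q
  R(17) + Y(24) = (17+24) mod 26 = 15 = P
  A(0) + L(11) = (0+11) mod 26 = 11 = L
  M(12) + Y(24) = (12+24) mod 26 = 10 = K
  E(4) + L(11) = (4+11) mod 26 = 15 = P
Ciphertext: QPLKP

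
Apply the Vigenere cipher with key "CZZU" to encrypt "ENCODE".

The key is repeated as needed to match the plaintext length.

Step 1: Repeat key to match plaintext length:
  Plaintext: ENCODE
  Key:       CZZUCZ
Step 2: Encrypt each letter:
  E(4) + C(2) = (4+2) mod 26 = 6 = G
  N(13) + Z(25) = (13+25) mod 26 = 12 = M
  C(2) + Z(25) = (2+25) mod 26 = 1 = B
  O(14) + U(20) = (14+20) mod 26 = 8 = I
  D(3) + C(2) = (3+2) mod 26 = 5 = F
  E(4) + Z(25) = (4+25) mod 26 = 3 = D
Ciphertext: GMBIFD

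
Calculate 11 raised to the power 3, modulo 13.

Step 1: Compute 11^3 mod 13 step by step, reducing modulo 13 at each step.
  11^1 mod 13 = 11
  11^2 mod 13 = (11 * 11) mod 13 = 4
  11^3 mod 13 = (4 * 11) mod 13 = 5
Step 2: Result = 5.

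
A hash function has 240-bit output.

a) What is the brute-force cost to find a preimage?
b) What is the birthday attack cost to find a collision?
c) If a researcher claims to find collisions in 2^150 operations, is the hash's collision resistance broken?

Step 1: Preimage resistance requires brute-force of 2^240 operations.
Step 2: Collision resistance (birthday bound) = 2^(240/2) = 2^120.
Step 3: The claimed attack costs 2^150 operations.
Step 4: Since 2^150 >= 2^120, the claimed attack is no faster than the generic birthday attack, so this does not break collision resistance.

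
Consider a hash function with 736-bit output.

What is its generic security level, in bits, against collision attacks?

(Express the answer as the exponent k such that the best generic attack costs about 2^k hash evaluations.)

Step 1: The hash has a 736-bit output.
Step 2: Collision resistance means it should be infeasible to find any x != y with h(x) = h(y).
By the birthday bound, a generic collision search succeeds after about sqrt(2^736) = 2^(736/2) = 2^368 evaluations.
Step 3: Security level = 368 bits.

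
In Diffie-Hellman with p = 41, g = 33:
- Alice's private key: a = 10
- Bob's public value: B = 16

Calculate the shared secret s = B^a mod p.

Step 1: s = B^a mod p = 16^10 mod 41.
  16^1 mod 41 = 16
  16^2 mod 41 = (16 * 16) mod 41 = 10
  16^3 mod 41 = (10 * 16) mod 41 = 37
  16^4 mod 41 = (37 * 16) mod 41 = 18
  16^5 mod 41 = (18 * 16) mod 41 = 1
  16^6 mod 41 = (1 * 16) mod 41 = 16
  16^7 mod 41 = (16 * 16) mod 41 = 10
  16^8 mod 41 = (10 * 16) mod 41 = 37
  16^9 mod 41 = (37 * 16) mod 41 = 18
  16^10 mod 41 = (18 * 16) mod 41 = 1
Result: shared secret = 1.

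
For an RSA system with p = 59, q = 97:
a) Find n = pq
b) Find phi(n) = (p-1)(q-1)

Step 1: n = p * q = 59 * 97 = 5723.
Step 2: phi(n) = (p-1)(q-1) = 58 * 96 = 5568.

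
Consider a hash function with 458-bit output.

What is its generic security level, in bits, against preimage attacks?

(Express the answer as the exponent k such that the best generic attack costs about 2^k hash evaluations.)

Step 1: The hash has a 458-bit output.
Step 2: Preimage resistance means: given a digest h(x), it should be infeasible to find any input that hashes to it.
With a 458-bit output there are 2^458 possible digests, so a generic brute-force preimage search costs about 2^458 evaluations.
Step 3: Security level = 458 bits.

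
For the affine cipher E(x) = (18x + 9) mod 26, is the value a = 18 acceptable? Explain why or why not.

Step 1: Compute gcd(18, 26).
Step 2: gcd(18, 26) = 2.
Since gcd = 2 != 1, 18 shares a common factor with 26, so it cannot be used.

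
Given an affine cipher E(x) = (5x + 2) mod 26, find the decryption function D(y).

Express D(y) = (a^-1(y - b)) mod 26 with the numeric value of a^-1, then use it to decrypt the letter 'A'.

Step 1: Find a^-1, the modular inverse of 5 mod 26.
Step 2: We need 5 * a^-1 = 1 (mod 26).
Step 3: 5 * 21 = 105 = 4 * 26 + 1, so a^-1 = 21.
Step 4: D(y) = 21(y - 2) mod 26.
Step 5: Apply to 'A' (y = 0): D(0) = 21 * (0 - 2) mod 26 = 21 * -2 mod 26 = 10 -> 'K'.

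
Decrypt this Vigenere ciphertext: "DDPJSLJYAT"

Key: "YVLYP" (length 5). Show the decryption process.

Step 1: Key 'YVLYP' has length 5. Extended key: YVLYPYVLYP
Step 2: Decrypt each position:
  D(3) - Y(24) = 5 = F
  D(3) - V(21) = 8 = I
  P(15) - L(11) = 4 = E
  J(9) - Y(24) = 11 = L
  S(18) - P(15) = 3 = D
  L(11) - Y(24) = 13 = N
  J(9) - V(21) = 14 = O
  Y(24) - L(11) = 13 = N
  A(0) - Y(24) = 2 = C
  T(19) - P(15) = 4 = E
Plaintext: FIELDNONCE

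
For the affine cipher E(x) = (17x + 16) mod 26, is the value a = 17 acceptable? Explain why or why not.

Step 1: Compute gcd(17, 26).
Step 2: gcd(17, 26) = 1.
Since gcd = 1, 17 is coprime with 26, so it is a valid key.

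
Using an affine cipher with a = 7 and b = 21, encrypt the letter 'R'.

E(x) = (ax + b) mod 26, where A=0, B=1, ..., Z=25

Step 1: Convert 'R' to number: x = 17.
Step 2: E(17) = (7 * 17 + 21) mod 26 = 140 mod 26 = 10.
Step 3: Convert 10 back to letter: K.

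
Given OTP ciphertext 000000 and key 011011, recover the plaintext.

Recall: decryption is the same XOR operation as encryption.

Step 1: XOR ciphertext with key:
  Ciphertext: 000000
  Key:        011011
  XOR:        011011
Step 2: Plaintext = 011011 = 27 in decimal.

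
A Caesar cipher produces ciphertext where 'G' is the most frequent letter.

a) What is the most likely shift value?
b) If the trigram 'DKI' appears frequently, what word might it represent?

Step 1: In English, 'E' is the most frequent letter (12.7%).
Step 2: The most frequent ciphertext letter is 'G' (position 6).
Step 3: Shift = (6 - 4) mod 26 = 2.
Step 4: Decrypt 'DKI' by shifting back 2:
  D -> B
  K -> I
  I -> G
Step 5: 'DKI' decrypts to 'BIG'.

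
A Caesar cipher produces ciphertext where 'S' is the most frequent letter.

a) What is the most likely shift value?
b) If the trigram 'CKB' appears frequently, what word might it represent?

Step 1: In English, 'E' is the most frequent letter (12.7%).
Step 2: The most frequent ciphertext letter is 'S' (position 18).
Step 3: Shift = (18 - 4) mod 26 = 14.
Step 4: Decrypt 'CKB' by shifting back 14:
  C -> O
  K -> W
  B -> N
Step 5: 'CKB' decrypts to 'OWN'.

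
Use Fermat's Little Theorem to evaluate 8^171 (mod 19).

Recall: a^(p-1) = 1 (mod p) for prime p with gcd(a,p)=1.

Step 1: Since 19 is prime, by Fermat's Little Theorem: 8^18 = 1 (mod 19).
Step 2: Reduce exponent: 171 mod 18 = 9.
Step 3: So 8^171 = 8^9 (mod 19).
Step 4: 8^9 mod 19 = 18.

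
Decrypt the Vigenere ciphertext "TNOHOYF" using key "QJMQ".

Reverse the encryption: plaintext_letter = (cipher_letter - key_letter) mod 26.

Step 1: Extend key: QJMQQJM
Step 2: Decrypt each letter (c - k) mod 26:
  T(19) - Q(16) = (19-16) mod 26 = 3 = D
  N(13) - J(9) = (13-9) mod 26 = 4 = E
  O(14) - M(12) = (14-12) mod 26 = 2 = C
  H(7) - Q(16) = (7-16) mod 26 = 17 = R
  O(14) - Q(16) = (14-16) mod 26 = 24 = Y
  Y(24) - J(9) = (24-9) mod 26 = 15 = P
  F(5) - M(12) = (5-12) mod 26 = 19 = T
Plaintext: DECRYPT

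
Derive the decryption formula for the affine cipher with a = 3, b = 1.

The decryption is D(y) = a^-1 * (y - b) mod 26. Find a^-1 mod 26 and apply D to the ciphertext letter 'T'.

Step 1: Find a^-1, the modular inverse of 3 mod 26.
Step 2: We need 3 * a^-1 = 1 (mod 26).
Step 3: 3 * 9 = 27 = 1 * 26 + 1, so a^-1 = 9.
Step 4: D(y) = 9(y - 1) mod 26.
Step 5: Apply to 'T' (y = 19): D(19) = 9 * (19 - 1) mod 26 = 9 * 18 mod 26 = 6 -> 'G'.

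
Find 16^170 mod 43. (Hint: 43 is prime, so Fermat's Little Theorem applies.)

Step 1: Since 43 is prime, by Fermat's Little Theorem: 16^42 = 1 (mod 43).
Step 2: Reduce exponent: 170 mod 42 = 2.
Step 3: So 16^170 = 16^2 (mod 43).
Step 4: 16^2 mod 43 = 41.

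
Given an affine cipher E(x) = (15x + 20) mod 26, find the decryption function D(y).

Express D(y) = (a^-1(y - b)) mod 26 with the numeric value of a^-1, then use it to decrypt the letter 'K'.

Step 1: Find a^-1, the modular inverse of 15 mod 26.
Step 2: We need 15 * a^-1 = 1 (mod 26).
Step 3: 15 * 7 = 105 = 4 * 26 + 1, so a^-1 = 7.
Step 4: D(y) = 7(y - 20) mod 26.
Step 5: Apply to 'K' (y = 10): D(10) = 7 * (10 - 20) mod 26 = 7 * -10 mod 26 = 8 -> 'I'.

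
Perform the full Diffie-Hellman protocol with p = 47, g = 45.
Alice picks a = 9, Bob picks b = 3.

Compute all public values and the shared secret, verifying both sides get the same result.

Step 1: A = g^a mod p = 45^9 mod 47 = 5.
Step 2: B = g^b mod p = 45^3 mod 47 = 39.
Step 3: Alice computes s = B^a mod p = 39^9 mod 47 = 31.
Step 4: Bob computes s = A^b mod p = 5^3 mod 47 = 31.
Both sides agree: shared secret = 31.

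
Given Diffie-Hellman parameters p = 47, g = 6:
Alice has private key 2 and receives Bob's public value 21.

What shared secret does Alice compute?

Step 1: s = B^a mod p = 21^2 mod 47.
  21^1 mod 47 = 21
  21^2 mod 47 = (21 * 21) mod 47 = 18
Result: shared secret = 18.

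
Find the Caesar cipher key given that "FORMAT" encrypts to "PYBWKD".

Step 1: Compare first letters: F (position 5) -> P (position 15).
Step 2: Shift = (15 - 5) mod 26 = 10.
The shift value is 10.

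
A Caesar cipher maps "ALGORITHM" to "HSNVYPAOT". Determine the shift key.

Step 1: Compare first letters: A (position 0) -> H (position 7).
Step 2: Shift = (7 - 0) mod 26 = 7.
The shift value is 7.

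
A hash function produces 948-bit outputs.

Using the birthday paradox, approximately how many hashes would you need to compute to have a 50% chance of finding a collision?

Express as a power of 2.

Step 1: The birthday paradox gives collision probability ~50% after sqrt(2^n) = 2^(n/2) hashes.
Step 2: For 948-bit output: 2^(948/2) = 2^474.
Step 3: Approximately 2^474 hash computations needed.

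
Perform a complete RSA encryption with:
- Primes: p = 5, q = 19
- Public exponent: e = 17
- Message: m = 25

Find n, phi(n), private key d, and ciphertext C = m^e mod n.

Step 1: n = 5 * 19 = 95.
Step 2: phi(n) = (5-1)(19-1) = 4 * 18 = 72.
Step 3: Find d = 17^(-1) mod 72 = 17.
  Verify: 17 * 17 = 289 = 1 (mod 72).
Step 4: C = 25^17 mod 95 = 35.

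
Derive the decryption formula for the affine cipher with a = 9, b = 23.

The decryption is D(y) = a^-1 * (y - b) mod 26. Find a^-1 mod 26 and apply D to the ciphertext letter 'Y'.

Step 1: Find a^-1, the modular inverse of 9 mod 26.
Step 2: We need 9 * a^-1 = 1 (mod 26).
Step 3: 9 * 3 = 27 = 1 * 26 + 1, so a^-1 = 3.
Step 4: D(y) = 3(y - 23) mod 26.
Step 5: Apply to 'Y' (y = 24): D(24) = 3 * (24 - 23) mod 26 = 3 * 1 mod 26 = 3 -> 'D'.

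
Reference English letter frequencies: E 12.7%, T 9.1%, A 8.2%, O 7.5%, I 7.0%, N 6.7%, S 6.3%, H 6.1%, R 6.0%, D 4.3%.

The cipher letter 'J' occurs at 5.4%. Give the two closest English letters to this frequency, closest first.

Step 1: Observed frequency of 'J' is 5.4%.
Step 2: Compute distances to each reference frequency and sort:
  R (6.0%): difference = 0.6% <-- BEST
  H (6.1%): difference = 0.7% <-- RUNNER-UP
  S (6.3%): difference = 0.9%
  D (4.3%): difference = 1.1%
  N (6.7%): difference = 1.3%
Step 3: Most likely is 'R' (6.0%, diff 0.6%); second most likely is 'H' (6.1%, diff 0.7%).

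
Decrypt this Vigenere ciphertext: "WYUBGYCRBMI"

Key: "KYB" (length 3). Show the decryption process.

Step 1: Key 'KYB' has length 3. Extended key: KYBKYBKYBKY
Step 2: Decrypt each position:
  W(22) - K(10) = 12 = M
  Y(24) - Y(24) = 0 = A
  U(20) - B(1) = 19 = T
  B(1) - K(10) = 17 = R
  G(6) - Y(24) = 8 = I
  Y(24) - B(1) = 23 = X
  C(2) - K(10) = 18 = S
  R(17) - Y(24) = 19 = T
  B(1) - B(1) = 0 = A
  M(12) - K(10) = 2 = C
  I(8) - Y(24) = 10 = K
Plaintext: MATRIXSTACK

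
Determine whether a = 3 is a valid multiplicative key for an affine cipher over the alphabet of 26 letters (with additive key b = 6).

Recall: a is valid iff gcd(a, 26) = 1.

Step 1: Compute gcd(3, 26).
Step 2: gcd(3, 26) = 1.
Since gcd = 1, 3 is coprime with 26, so it is a valid key.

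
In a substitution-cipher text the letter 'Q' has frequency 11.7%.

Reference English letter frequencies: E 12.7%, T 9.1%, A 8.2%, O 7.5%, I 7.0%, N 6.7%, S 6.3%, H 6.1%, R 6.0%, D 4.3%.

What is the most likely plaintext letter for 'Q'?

Step 1: The observed frequency is 11.7%.
Step 2: Compare with English frequencies:
  E: 12.7% (difference: 1.0%) <-- closest
  T: 9.1% (difference: 2.6%)
  A: 8.2% (difference: 3.5%)
  O: 7.5% (difference: 4.2%)
  I: 7.0% (difference: 4.7%)
  N: 6.7% (difference: 5.0%)
  S: 6.3% (difference: 5.4%)
  H: 6.1% (difference: 5.6%)
  R: 6.0% (difference: 5.7%)
  D: 4.3% (difference: 7.4%)
Step 3: 'Q' most likely represents 'E' (frequency 12.7%).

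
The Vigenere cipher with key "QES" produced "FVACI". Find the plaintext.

Step 1: Extend key: QESQE
Step 2: Decrypt each letter (c - k) mod 26:
  F(5) - Q(16) = (5-16) mod 26 = 15 = P
  V(21) - E(4) = (21-4) mod 26 = 17 = R
  A(0) - S(18) = (0-18) mod 26 = 8 = I
  C(2) - Q(16) = (2-16) mod 26 = 12 = M
  I(8) - E(4) = (8-4) mod 26 = 4 = E
Plaintext: PRIME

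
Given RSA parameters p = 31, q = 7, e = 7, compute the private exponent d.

Step 1: n = 31 * 7 = 217.
Step 2: phi(n) = 30 * 6 = 180.
Step 3: Find d such that 7 * d = 1 (mod 180).
Step 4: d = 7^(-1) mod 180 = 103.
Verification: 7 * 103 = 721 = 4 * 180 + 1.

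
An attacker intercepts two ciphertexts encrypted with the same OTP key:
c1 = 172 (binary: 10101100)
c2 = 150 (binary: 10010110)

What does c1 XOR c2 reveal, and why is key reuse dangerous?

Step 1: c1 XOR c2 = (m1 XOR k) XOR (m2 XOR k).
Step 2: By XOR associativity/commutativity: = m1 XOR m2 XOR k XOR k = m1 XOR m2.
Step 3: 10101100 XOR 10010110 = 00111010 = 58.
Step 4: The key cancels out! An attacker learns m1 XOR m2 = 58, revealing the relationship between plaintexts.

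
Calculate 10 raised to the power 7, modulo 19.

Step 1: Compute 10^7 mod 19 step by step, reducing modulo 19 at each step.
  10^1 mod 19 = 10
  10^2 mod 19 = (10 * 10) mod 19 = 5
  10^3 mod 19 = (5 * 10) mod 19 = 12
  10^4 mod 19 = (12 * 10) mod 19 = 6
  10^5 mod 19 = (6 * 10) mod 19 = 3
  10^6 mod 19 = (3 * 10) mod 19 = 11
  10^7 mod 19 = (11 * 10) mod 19 = 15
Step 2: Result = 15.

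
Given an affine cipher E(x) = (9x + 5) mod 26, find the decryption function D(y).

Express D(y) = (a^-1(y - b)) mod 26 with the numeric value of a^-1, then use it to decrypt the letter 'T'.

Step 1: Find a^-1, the modular inverse of 9 mod 26.
Step 2: We need 9 * a^-1 = 1 (mod 26).
Step 3: 9 * 3 = 27 = 1 * 26 + 1, so a^-1 = 3.
Step 4: D(y) = 3(y - 5) mod 26.
Step 5: Apply to 'T' (y = 19): D(19) = 3 * (19 - 5) mod 26 = 3 * 14 mod 26 = 16 -> 'Q'.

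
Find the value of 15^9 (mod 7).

Step 1: Compute 15^9 mod 7 step by step, reducing modulo 7 at each step.
  15^1 mod 7 = 1
  15^2 mod 7 = (1 * 15) mod 7 = 1
  15^3 mod 7 = (1 * 15) mod 7 = 1
  15^4 mod 7 = (1 * 15) mod 7 = 1
  15^5 mod 7 = (1 * 15) mod 7 = 1
  15^6 mod 7 = (1 * 15) mod 7 = 1
  15^7 mod 7 = (1 * 15) mod 7 = 1
  15^8 mod 7 = (1 * 15) mod 7 = 1
  15^9 mod 7 = (1 * 15) mod 7 = 1
Step 2: Result = 1.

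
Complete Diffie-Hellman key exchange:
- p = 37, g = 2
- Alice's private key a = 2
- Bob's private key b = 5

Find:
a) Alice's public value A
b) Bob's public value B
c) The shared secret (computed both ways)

Step 1: A = g^a mod p = 2^2 mod 37 = 4.
Step 2: B = g^b mod p = 2^5 mod 37 = 32.
Step 3: Alice computes s = B^a mod p = 32^2 mod 37 = 25.
Step 4: Bob computes s = A^b mod p = 4^5 mod 37 = 25.
Both sides agree: shared secret = 25.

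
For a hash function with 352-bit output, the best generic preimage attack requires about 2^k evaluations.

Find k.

Step 1: The hash has a 352-bit output.
Step 2: Preimage resistance means: given a digest h(x), it should be infeasible to find any input that hashes to it.
With a 352-bit output there are 2^352 possible digests, so a generic brute-force preimage search costs about 2^352 evaluations.
Step 3: Security level = 352 bits.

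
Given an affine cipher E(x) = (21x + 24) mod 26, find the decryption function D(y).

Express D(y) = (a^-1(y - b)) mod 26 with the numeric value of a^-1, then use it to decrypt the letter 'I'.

Step 1: Find a^-1, the modular inverse of 21 mod 26.
Step 2: We need 21 * a^-1 = 1 (mod 26).
Step 3: 21 * 5 = 105 = 4 * 26 + 1, so a^-1 = 5.
Step 4: D(y) = 5(y - 24) mod 26.
Step 5: Apply to 'I' (y = 8): D(8) = 5 * (8 - 24) mod 26 = 5 * -16 mod 26 = 24 -> 'Y'.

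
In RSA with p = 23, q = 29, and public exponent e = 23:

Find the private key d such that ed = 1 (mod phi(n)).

Step 1: n = 23 * 29 = 667.
Step 2: phi(n) = 22 * 28 = 616.
Step 3: Find d such that 23 * d = 1 (mod 616).
Step 4: d = 23^(-1) mod 616 = 375.
Verification: 23 * 375 = 8625 = 14 * 616 + 1.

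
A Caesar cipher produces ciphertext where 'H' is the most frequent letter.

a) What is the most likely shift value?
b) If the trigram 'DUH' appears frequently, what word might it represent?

Step 1: In English, 'E' is the most frequent letter (12.7%).
Step 2: The most frequent ciphertext letter is 'H' (position 7).
Step 3: Shift = (7 - 4) mod 26 = 3.
Step 4: Decrypt 'DUH' by shifting back 3:
  D -> A
  U -> R
  H -> E
Step 5: 'DUH' decrypts to 'ARE'.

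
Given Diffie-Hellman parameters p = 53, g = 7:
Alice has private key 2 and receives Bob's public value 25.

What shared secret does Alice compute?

Step 1: s = B^a mod p = 25^2 mod 53.
  25^1 mod 53 = 25
  25^2 mod 53 = (25 * 25) mod 53 = 42
Result: shared secret = 42.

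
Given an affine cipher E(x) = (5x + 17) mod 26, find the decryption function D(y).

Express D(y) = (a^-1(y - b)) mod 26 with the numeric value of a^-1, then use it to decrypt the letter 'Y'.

Step 1: Find a^-1, the modular inverse of 5 mod 26.
Step 2: We need 5 * a^-1 = 1 (mod 26).
Step 3: 5 * 21 = 105 = 4 * 26 + 1, so a^-1 = 21.
Step 4: D(y) = 21(y - 17) mod 26.
Step 5: Apply to 'Y' (y = 24): D(24) = 21 * (24 - 17) mod 26 = 21 * 7 mod 26 = 17 -> 'R'.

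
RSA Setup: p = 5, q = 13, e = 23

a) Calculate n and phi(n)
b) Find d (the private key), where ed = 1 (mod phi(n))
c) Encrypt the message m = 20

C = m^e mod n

Step 1: n = 5 * 13 = 65.
Step 2: phi(n) = (5-1)(13-1) = 4 * 12 = 48.
Step 3: Find d = 23^(-1) mod 48 = 23.
  Verify: 23 * 23 = 529 = 1 (mod 48).
Step 4: C = 20^23 mod 65 = 15.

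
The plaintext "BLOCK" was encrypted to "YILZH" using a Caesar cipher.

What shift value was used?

Step 1: Compare first letters: B (position 1) -> Y (position 24).
Step 2: Shift = (24 - 1) mod 26 = 23.
The shift value is 23.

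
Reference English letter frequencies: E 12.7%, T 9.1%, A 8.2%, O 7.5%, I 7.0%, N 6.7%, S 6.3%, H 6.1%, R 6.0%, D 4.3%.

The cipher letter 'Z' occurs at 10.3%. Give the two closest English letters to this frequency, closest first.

Step 1: Observed frequency of 'Z' is 10.3%.
Step 2: Compute distances to each reference frequency and sort:
  T (9.1%): difference = 1.2% <-- BEST
  A (8.2%): difference = 2.1% <-- RUNNER-UP
  E (12.7%): difference = 2.4%
  O (7.5%): difference = 2.8%
  I (7.0%): difference = 3.3%
Step 3: Most likely is 'T' (9.1%, diff 1.2%); second most likely is 'A' (8.2%, diff 2.1%).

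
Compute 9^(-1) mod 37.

Step 1: We need x such that 9 * x = 1 (mod 37).
Step 2: Using the extended Euclidean algorithm or trial:
  9 * 33 = 297 = 8 * 37 + 1.
Step 3: Since 297 mod 37 = 1, the inverse is x = 33.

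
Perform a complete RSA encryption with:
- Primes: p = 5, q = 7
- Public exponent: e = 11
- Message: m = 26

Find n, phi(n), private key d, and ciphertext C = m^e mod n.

Step 1: n = 5 * 7 = 35.
Step 2: phi(n) = (5-1)(7-1) = 4 * 6 = 24.
Step 3: Find d = 11^(-1) mod 24 = 11.
  Verify: 11 * 11 = 121 = 1 (mod 24).
Step 4: C = 26^11 mod 35 = 31.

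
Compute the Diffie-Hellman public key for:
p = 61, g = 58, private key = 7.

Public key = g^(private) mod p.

Step 1: A = g^a mod p = 58^7 mod 61.
  58^1 mod 61 = 58
  58^2 mod 61 = (58 * 58) mod 61 = 9
  58^3 mod 61 = (9 * 58) mod 61 = 34
  58^4 mod 61 = (34 * 58) mod 61 = 20
  58^5 mod 61 = (20 * 58) mod 61 = 1
  58^6 mod 61 = (1 * 58) mod 61 = 58
  58^7 mod 61 = (58 * 58) mod 61 = 9
Result: A = 9.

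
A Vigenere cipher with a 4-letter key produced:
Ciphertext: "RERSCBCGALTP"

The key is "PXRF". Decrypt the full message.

Step 1: Key 'PXRF' has length 4. Extended key: PXRFPXRFPXRF
Step 2: Decrypt each position:
  R(17) - P(15) = 2 = C
  E(4) - X(23) = 7 = H
  R(17) - R(17) = 0 = A
  S(18) - F(5) = 13 = N
  C(2) - P(15) = 13 = N
  B(1) - X(23) = 4 = E
  C(2) - R(17) = 11 = L
  G(6) - F(5) = 1 = B
  A(0) - P(15) = 11 = L
  L(11) - X(23) = 14 = O
  T(19) - R(17) = 2 = C
  P(15) - F(5) = 10 = K
Plaintext: CHANNELBLOCK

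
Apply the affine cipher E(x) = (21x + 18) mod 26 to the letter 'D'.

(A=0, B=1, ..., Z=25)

Step 1: Convert 'D' to number: x = 3.
Step 2: E(3) = (21 * 3 + 18) mod 26 = 81 mod 26 = 3.
Step 3: Convert 3 back to letter: D.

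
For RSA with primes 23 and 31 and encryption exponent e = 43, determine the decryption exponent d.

Step 1: n = 23 * 31 = 713.
Step 2: phi(n) = 22 * 30 = 660.
Step 3: Find d such that 43 * d = 1 (mod 660).
Step 4: d = 43^(-1) mod 660 = 307.
Verification: 43 * 307 = 13201 = 20 * 660 + 1.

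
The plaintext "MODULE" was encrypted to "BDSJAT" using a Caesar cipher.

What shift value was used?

Step 1: Compare first letters: M (position 12) -> B (position 1).
Step 2: Shift = (1 - 12) mod 26 = 15.
The shift value is 15.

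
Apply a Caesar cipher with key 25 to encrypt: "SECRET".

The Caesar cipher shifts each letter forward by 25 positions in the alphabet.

Step 1: For each letter, shift forward by 25 positions (mod 26).
  S (position 18) -> position (18+25) mod 26 = 17 -> R
  E (position 4) -> position (4+25) mod 26 = 3 -> D
  C (position 2) -> position (2+25) mod 26 = 1 -> B
  R (position 17) -> position (17+25) mod 26 = 16 -> Q
  E (position 4) -> position (4+25) mod 26 = 3 -> D
  T (position 19) -> position (19+25) mod 26 = 18 -> S
Result: RDBQDS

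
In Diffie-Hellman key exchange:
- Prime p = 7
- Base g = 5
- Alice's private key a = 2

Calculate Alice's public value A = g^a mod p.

Step 1: A = g^a mod p = 5^2 mod 7.
  5^1 mod 7 = 5
  5^2 mod 7 = (5 * 5) mod 7 = 4
Result: A = 4.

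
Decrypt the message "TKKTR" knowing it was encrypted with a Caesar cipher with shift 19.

Step 1: Reverse the shift by subtracting 19 from each letter position.
  T (position 19) -> position (19-19) mod 26 = 0 -> A
  K (position 10) -> position (10-19) mod 26 = 17 -> R
  K (position 10) -> position (10-19) mod 26 = 17 -> R
  T (position 19) -> position (19-19) mod 26 = 0 -> A
  R (position 17) -> position (17-19) mod 26 = 24 -> Y
Decrypted message: ARRAY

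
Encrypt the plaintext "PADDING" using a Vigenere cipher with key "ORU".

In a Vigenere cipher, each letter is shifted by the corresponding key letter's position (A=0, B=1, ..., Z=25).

Step 1: Repeat key to match plaintext length:
  Plaintext: PADDING
  Key:       ORUORUO
Step 2: Encrypt each letter:
  P(15) + O(14) = (15+14) mod 26 = 3 = D
  A(0) + R(17) = (0+17) mod 26 = 17 = R
  D(3) + U(20) = (3+20) mod 26 = 23 = X
  D(3) + O(14) = (3+14) mod 26 = 17 = R
  I(8) + R(17) = (8+17) mod 26 = 25 = Z
  N(13) + U(20) = (13+20) mod 26 = 7 = H
  G(6) + O(14) = (6+14) mod 26 = 20 = U
Ciphertext: DRXRZHU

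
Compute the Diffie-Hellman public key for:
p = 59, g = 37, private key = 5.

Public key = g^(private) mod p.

Step 1: A = g^a mod p = 37^5 mod 59.
  37^1 mod 59 = 37
  37^2 mod 59 = (37 * 37) mod 59 = 12
  37^3 mod 59 = (12 * 37) mod 59 = 31
  37^4 mod 59 = (31 * 37) mod 59 = 26
  37^5 mod 59 = (26 * 37) mod 59 = 18
Result: A = 18.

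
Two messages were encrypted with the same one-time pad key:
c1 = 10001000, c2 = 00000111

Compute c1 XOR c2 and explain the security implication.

Step 1: c1 XOR c2 = (m1 XOR k) XOR (m2 XOR k).
Step 2: By XOR associativity/commutativity: = m1 XOR m2 XOR k XOR k = m1 XOR m2.
Step 3: 10001000 XOR 00000111 = 10001111 = 143.
Step 4: The key cancels out! An attacker learns m1 XOR m2 = 143, revealing the relationship between plaintexts.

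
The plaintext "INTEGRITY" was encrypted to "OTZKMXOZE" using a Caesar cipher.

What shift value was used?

Step 1: Compare first letters: I (position 8) -> O (position 14).
Step 2: Shift = (14 - 8) mod 26 = 6.
The shift value is 6.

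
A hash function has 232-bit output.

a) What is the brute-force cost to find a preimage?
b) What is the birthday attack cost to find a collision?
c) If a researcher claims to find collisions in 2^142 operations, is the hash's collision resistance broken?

Step 1: Preimage resistance requires brute-force of 2^232 operations.
Step 2: Collision resistance (birthday bound) = 2^(232/2) = 2^116.
Step 3: The claimed attack costs 2^142 operations.
Step 4: Since 2^142 >= 2^116, the claimed attack is no faster than the generic birthday attack, so this does not break collision resistance.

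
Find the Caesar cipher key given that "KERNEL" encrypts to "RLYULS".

Step 1: Compare first letters: K (position 10) -> R (position 17).
Step 2: Shift = (17 - 10) mod 26 = 7.
The shift value is 7.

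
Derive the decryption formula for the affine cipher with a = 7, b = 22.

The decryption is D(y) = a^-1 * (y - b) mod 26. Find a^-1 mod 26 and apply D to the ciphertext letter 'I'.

Step 1: Find a^-1, the modular inverse of 7 mod 26.
Step 2: We need 7 * a^-1 = 1 (mod 26).
Step 3: 7 * 15 = 105 = 4 * 26 + 1, so a^-1 = 15.
Step 4: D(y) = 15(y - 22) mod 26.
Step 5: Apply to 'I' (y = 8): D(8) = 15 * (8 - 22) mod 26 = 15 * -14 mod 26 = 24 -> 'Y'.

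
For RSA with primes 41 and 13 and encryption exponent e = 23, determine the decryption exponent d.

Step 1: n = 41 * 13 = 533.
Step 2: phi(n) = 40 * 12 = 480.
Step 3: Find d such that 23 * d = 1 (mod 480).
Step 4: d = 23^(-1) mod 480 = 167.
Verification: 23 * 167 = 3841 = 8 * 480 + 1.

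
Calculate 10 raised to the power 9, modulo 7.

Step 1: Compute 10^9 mod 7 step by step, reducing modulo 7 at each step.
  10^1 mod 7 = 3
  10^2 mod 7 = (3 * 10) mod 7 = 2
  10^3 mod 7 = (2 * 10) mod 7 = 6
  10^4 mod 7 = (6 * 10) mod 7 = 4
  10^5 mod 7 = (4 * 10) mod 7 = 5
  10^6 mod 7 = (5 * 10) mod 7 = 1
  10^7 mod 7 = (1 * 10) mod 7 = 3
  10^8 mod 7 = (3 * 10) mod 7 = 2
  10^9 mod 7 = (2 * 10) mod 7 = 6
Step 2: Result = 6.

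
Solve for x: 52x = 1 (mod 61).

Step 1: We need x such that 52 * x = 1 (mod 61).
Step 2: Using the extended Euclidean algorithm or trial:
  52 * 27 = 1404 = 23 * 61 + 1.
Step 3: Since 1404 mod 61 = 1, the inverse is x = 27.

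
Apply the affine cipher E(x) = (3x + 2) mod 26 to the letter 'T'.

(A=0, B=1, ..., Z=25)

Step 1: Convert 'T' to number: x = 19.
Step 2: E(19) = (3 * 19 + 2) mod 26 = 59 mod 26 = 7.
Step 3: Convert 7 back to letter: H.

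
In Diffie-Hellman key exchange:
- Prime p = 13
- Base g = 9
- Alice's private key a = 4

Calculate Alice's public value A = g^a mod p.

Step 1: A = g^a mod p = 9^4 mod 13.
  9^1 mod 13 = 9
  9^2 mod 13 = (9 * 9) mod 13 = 3
  9^3 mod 13 = (3 * 9) mod 13 = 1
  9^4 mod 13 = (1 * 9) mod 13 = 9
Result: A = 9.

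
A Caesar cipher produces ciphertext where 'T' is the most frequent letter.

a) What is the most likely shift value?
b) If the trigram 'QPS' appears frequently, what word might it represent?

Step 1: In English, 'E' is the most frequent letter (12.7%).
Step 2: The most frequent ciphertext letter is 'T' (position 19).
Step 3: Shift = (19 - 4) mod 26 = 15.
Step 4: Decrypt 'QPS' by shifting back 15:
  Q -> B
  P -> A
  S -> D
Step 5: 'QPS' decrypts to 'BAD'.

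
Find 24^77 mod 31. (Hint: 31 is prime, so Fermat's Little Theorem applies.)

Step 1: Since 31 is prime, by Fermat's Little Theorem: 24^30 = 1 (mod 31).
Step 2: Reduce exponent: 77 mod 30 = 17.
Step 3: So 24^77 = 24^17 (mod 31).
Step 4: 24^17 mod 31 = 13.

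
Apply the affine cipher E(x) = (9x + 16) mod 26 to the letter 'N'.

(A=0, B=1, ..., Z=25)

Step 1: Convert 'N' to number: x = 13.
Step 2: E(13) = (9 * 13 + 16) mod 26 = 133 mod 26 = 3.
Step 3: Convert 3 back to letter: D.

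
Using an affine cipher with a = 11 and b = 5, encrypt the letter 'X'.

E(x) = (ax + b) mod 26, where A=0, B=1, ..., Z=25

Step 1: Convert 'X' to number: x = 23.
Step 2: E(23) = (11 * 23 + 5) mod 26 = 258 mod 26 = 24.
Step 3: Convert 24 back to letter: Y.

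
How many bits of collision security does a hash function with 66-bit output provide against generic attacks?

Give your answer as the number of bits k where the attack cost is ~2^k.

Step 1: The hash has a 66-bit output.
Step 2: Collision resistance means it should be infeasible to find any x != y with h(x) = h(y).
By the birthday bound, a generic collision search succeeds after about sqrt(2^66) = 2^(66/2) = 2^33 evaluations.
Step 3: Security level = 33 bits.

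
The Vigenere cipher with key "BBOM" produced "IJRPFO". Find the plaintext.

Step 1: Extend key: BBOMBB
Step 2: Decrypt each letter (c - k) mod 26:
  I(8) - B(1) = (8-1) mod 26 = 7 = H
  J(9) - B(1) = (9-1) mod 26 = 8 = I
  R(17) - O(14) = (17-14) mod 26 = 3 = D
  P(15) - M(12) = (15-12) mod 26 = 3 = D
  F(5) - B(1) = (5-1) mod 26 = 4 = E
  O(14) - B(1) = (14-1) mod 26 = 13 = N
Plaintext: HIDDEN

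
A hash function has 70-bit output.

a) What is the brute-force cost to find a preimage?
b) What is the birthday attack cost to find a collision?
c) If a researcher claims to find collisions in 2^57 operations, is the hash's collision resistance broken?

Step 1: Preimage resistance requires brute-force of 2^70 operations.
Step 2: Collision resistance (birthday bound) = 2^(70/2) = 2^35.
Step 3: The claimed attack costs 2^57 operations.
Step 4: Since 2^57 >= 2^35, the claimed attack is no faster than the generic birthday attack, so this does not break collision resistance.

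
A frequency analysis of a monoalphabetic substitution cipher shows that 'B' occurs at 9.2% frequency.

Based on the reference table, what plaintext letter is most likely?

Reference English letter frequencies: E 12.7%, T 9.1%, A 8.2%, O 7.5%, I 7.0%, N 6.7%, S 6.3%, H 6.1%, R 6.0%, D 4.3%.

Step 1: The observed frequency is 9.2%.
Step 2: Compare with English frequencies:
  E: 12.7% (difference: 3.5%)
  T: 9.1% (difference: 0.1%) <-- closest
  A: 8.2% (difference: 1.0%)
  O: 7.5% (difference: 1.7%)
  I: 7.0% (difference: 2.2%)
  N: 6.7% (difference: 2.5%)
  S: 6.3% (difference: 2.9%)
  H: 6.1% (difference: 3.1%)
  R: 6.0% (difference: 3.2%)
  D: 4.3% (difference: 4.9%)
Step 3: 'B' most likely represents 'T' (frequency 9.1%).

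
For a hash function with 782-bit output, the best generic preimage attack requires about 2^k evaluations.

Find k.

Step 1: The hash has a 782-bit output.
Step 2: Preimage resistance means: given a digest h(x), it should be infeasible to find any input that hashes to it.
With a 782-bit output there are 2^782 possible digests, so a generic brute-force preimage search costs about 2^782 evaluations.
Step 3: Security level = 782 bits.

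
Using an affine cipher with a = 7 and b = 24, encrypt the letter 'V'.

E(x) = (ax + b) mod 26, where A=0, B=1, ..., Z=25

Step 1: Convert 'V' to number: x = 21.
Step 2: E(21) = (7 * 21 + 24) mod 26 = 171 mod 26 = 15.
Step 3: Convert 15 back to letter: P.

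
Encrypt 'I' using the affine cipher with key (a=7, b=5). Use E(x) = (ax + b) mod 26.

Step 1: Convert 'I' to number: x = 8.
Step 2: E(8) = (7 * 8 + 5) mod 26 = 61 mod 26 = 9.
Step 3: Convert 9 back to letter: J.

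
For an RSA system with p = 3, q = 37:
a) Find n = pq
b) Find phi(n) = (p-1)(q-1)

Step 1: n = p * q = 3 * 37 = 111.
Step 2: phi(n) = (p-1)(q-1) = 2 * 36 = 72.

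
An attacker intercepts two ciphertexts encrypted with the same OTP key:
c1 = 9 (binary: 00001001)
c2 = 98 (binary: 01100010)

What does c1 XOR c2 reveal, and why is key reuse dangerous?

Step 1: c1 XOR c2 = (m1 XOR k) XOR (m2 XOR k).
Step 2: By XOR associativity/commutativity: = m1 XOR m2 XOR k XOR k = m1 XOR m2.
Step 3: 00001001 XOR 01100010 = 01101011 = 107.
Step 4: The key cancels out! An attacker learns m1 XOR m2 = 107, revealing the relationship between plaintexts.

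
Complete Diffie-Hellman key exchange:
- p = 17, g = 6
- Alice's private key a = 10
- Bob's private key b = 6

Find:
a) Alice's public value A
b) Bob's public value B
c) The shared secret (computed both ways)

Step 1: A = g^a mod p = 6^10 mod 17 = 15.
Step 2: B = g^b mod p = 6^6 mod 17 = 8.
Step 3: Alice computes s = B^a mod p = 8^10 mod 17 = 13.
Step 4: Bob computes s = A^b mod p = 15^6 mod 17 = 13.
Both sides agree: shared secret = 13.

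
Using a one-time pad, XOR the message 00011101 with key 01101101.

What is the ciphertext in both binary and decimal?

Step 1: Write out the XOR operation bit by bit:
  Message: 00011101
  Key:     01101101
  XOR:     01110000
Step 2: Convert to decimal: 01110000 = 112.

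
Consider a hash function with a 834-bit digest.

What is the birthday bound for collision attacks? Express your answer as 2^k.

Step 1: The birthday paradox gives collision probability ~50% after sqrt(2^n) = 2^(n/2) hashes.
Step 2: For 834-bit output: 2^(834/2) = 2^417.
Step 3: Approximately 2^417 hash computations needed.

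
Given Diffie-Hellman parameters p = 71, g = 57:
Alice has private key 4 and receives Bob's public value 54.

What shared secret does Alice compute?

Step 1: s = B^a mod p = 54^4 mod 71.
  54^1 mod 71 = 54
  54^2 mod 71 = (54 * 54) mod 71 = 5
  54^3 mod 71 = (5 * 54) mod 71 = 57
  54^4 mod 71 = (57 * 54) mod 71 = 25
Result: shared secret = 25.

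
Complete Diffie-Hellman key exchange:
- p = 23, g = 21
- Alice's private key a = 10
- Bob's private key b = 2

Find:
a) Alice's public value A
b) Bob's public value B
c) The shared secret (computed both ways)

Step 1: A = g^a mod p = 21^10 mod 23 = 12.
Step 2: B = g^b mod p = 21^2 mod 23 = 4.
Step 3: Alice computes s = B^a mod p = 4^10 mod 23 = 6.
Step 4: Bob computes s = A^b mod p = 12^2 mod 23 = 6.
Both sides agree: shared secret = 6.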